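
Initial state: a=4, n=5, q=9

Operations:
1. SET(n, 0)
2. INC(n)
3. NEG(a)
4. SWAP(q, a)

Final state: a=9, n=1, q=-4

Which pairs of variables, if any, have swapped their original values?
None

Comparing initial and final values:
n: 5 → 1
q: 9 → -4
a: 4 → 9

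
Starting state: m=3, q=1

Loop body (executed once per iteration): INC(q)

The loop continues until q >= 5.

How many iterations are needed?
4

Tracing iterations:
Initial: m=3, q=1
After iteration 1: m=3, q=2
After iteration 2: m=3, q=3
After iteration 3: m=3, q=4
After iteration 4: m=3, q=5
q >= 5 now holds, so the loop exits after 4 iterations.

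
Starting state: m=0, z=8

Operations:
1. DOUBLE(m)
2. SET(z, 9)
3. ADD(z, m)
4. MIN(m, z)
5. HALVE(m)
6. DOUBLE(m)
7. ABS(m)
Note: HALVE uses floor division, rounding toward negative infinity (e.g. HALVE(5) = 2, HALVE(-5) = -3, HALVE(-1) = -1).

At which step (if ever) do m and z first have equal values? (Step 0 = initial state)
Never

m and z never become equal during execution.

Comparing values at each step:
Initial: m=0, z=8
After step 1: m=0, z=8
After step 2: m=0, z=9
After step 3: m=0, z=9
After step 4: m=0, z=9
After step 5: m=0, z=9
After step 6: m=0, z=9
After step 7: m=0, z=9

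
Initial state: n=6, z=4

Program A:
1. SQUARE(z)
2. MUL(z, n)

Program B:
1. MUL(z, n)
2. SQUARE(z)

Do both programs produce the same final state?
No

Program A final state: n=6, z=96
Program B final state: n=6, z=576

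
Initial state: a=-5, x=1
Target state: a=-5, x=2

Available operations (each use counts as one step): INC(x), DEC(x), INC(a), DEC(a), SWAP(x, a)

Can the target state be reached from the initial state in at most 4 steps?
Yes

Path (1 step): INC(x)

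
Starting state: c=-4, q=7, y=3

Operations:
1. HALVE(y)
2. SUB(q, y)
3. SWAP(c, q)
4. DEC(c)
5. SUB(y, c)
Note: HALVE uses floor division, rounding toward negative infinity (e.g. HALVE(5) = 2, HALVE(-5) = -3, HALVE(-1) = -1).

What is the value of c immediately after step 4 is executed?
c = 5

Tracing c through execution:
Initial: c = -4
After step 1 (HALVE(y)): c = -4
After step 2 (SUB(q, y)): c = -4
After step 3 (SWAP(c, q)): c = 6
After step 4 (DEC(c)): c = 5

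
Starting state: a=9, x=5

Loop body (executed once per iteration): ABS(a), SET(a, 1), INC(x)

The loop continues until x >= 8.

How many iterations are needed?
3

Tracing iterations:
Initial: a=9, x=5
After iteration 1: a=1, x=6
After iteration 2: a=1, x=7
After iteration 3: a=1, x=8
x >= 8 now holds, so the loop exits after 3 iterations.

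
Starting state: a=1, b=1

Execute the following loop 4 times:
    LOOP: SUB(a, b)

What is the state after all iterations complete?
a=-3, b=1

Iteration trace:
Start: a=1, b=1
After iteration 1: a=0, b=1
After iteration 2: a=-1, b=1
After iteration 3: a=-2, b=1
After iteration 4: a=-3, b=1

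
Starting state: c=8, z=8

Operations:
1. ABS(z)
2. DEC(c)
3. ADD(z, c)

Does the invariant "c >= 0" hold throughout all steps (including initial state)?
Yes

The invariant holds at every step.

State at each step:
Initial: c=8, z=8
After step 1: c=8, z=8
After step 2: c=7, z=8
After step 3: c=7, z=15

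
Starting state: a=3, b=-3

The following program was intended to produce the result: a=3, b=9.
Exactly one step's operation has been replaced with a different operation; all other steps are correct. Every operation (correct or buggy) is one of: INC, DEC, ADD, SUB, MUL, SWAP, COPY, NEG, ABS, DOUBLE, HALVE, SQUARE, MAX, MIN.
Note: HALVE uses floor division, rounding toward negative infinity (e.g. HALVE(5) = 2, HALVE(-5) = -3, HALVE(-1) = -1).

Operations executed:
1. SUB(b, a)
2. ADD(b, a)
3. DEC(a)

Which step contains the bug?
Step 3

Trace with buggy code:
Initial: a=3, b=-3
After step 1: a=3, b=-6
After step 2: a=3, b=-3
After step 3: a=2, b=-3
Actual final a=2, b=-3 ≠ expected a=3, b=9.
Step 3 is the only position where a single-operation replacement can produce the expected result.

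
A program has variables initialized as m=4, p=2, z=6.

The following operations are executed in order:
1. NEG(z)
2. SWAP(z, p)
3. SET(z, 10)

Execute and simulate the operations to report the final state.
{m: 4, p: -6, z: 10}

Step-by-step execution:
Initial: m=4, p=2, z=6
After step 1 (NEG(z)): m=4, p=2, z=-6
After step 2 (SWAP(z, p)): m=4, p=-6, z=2
After step 3 (SET(z, 10)): m=4, p=-6, z=10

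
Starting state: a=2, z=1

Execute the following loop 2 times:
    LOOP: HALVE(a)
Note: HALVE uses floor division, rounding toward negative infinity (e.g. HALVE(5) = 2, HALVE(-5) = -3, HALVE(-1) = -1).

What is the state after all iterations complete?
a=0, z=1

Iteration trace:
Start: a=2, z=1
After iteration 1: a=1, z=1
After iteration 2: a=0, z=1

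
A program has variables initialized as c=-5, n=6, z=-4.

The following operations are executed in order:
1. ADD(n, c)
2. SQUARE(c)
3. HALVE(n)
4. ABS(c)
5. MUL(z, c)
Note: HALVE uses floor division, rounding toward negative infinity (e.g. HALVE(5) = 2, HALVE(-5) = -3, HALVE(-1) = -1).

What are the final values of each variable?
{c: 25, n: 0, z: -100}

Step-by-step execution:
Initial: c=-5, n=6, z=-4
After step 1 (ADD(n, c)): c=-5, n=1, z=-4
After step 2 (SQUARE(c)): c=25, n=1, z=-4
After step 3 (HALVE(n)): c=25, n=0, z=-4
After step 4 (ABS(c)): c=25, n=0, z=-4
After step 5 (MUL(z, c)): c=25, n=0, z=-100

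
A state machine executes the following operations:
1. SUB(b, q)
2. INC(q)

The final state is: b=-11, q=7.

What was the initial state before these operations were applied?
b=-5, q=6

Working backwards:
Final state: b=-11, q=7
Before step 2 (INC(q)): b=-11, q=6
Before step 1 (SUB(b, q)): b=-5, q=6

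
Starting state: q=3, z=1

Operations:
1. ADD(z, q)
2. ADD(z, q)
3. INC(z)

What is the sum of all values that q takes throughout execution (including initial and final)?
12

Values of q at each step:
Initial: q = 3
After step 1: q = 3
After step 2: q = 3
After step 3: q = 3
Sum = 3 + 3 + 3 + 3 = 12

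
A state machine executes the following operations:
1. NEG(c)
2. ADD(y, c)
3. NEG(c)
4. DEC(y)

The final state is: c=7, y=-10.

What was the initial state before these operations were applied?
c=7, y=-2

Working backwards:
Final state: c=7, y=-10
Before step 4 (DEC(y)): c=7, y=-9
Before step 3 (NEG(c)): c=-7, y=-9
Before step 2 (ADD(y, c)): c=-7, y=-2
Before step 1 (NEG(c)): c=7, y=-2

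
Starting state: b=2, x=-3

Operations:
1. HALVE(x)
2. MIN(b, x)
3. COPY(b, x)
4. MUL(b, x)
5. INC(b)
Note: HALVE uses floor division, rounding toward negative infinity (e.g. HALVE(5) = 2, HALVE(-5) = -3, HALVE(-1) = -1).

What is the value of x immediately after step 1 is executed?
x = -2

Tracing x through execution:
Initial: x = -3
After step 1 (HALVE(x)): x = -2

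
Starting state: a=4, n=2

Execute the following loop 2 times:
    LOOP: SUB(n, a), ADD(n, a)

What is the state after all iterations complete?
a=4, n=2

Iteration trace:
Start: a=4, n=2
After iteration 1: a=4, n=2
After iteration 2: a=4, n=2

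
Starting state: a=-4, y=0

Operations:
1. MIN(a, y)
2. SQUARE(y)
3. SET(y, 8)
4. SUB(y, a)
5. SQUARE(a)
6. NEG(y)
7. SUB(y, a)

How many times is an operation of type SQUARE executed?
2

Counting SQUARE operations:
Step 2: SQUARE(y) ← SQUARE
Step 5: SQUARE(a) ← SQUARE
Total: 2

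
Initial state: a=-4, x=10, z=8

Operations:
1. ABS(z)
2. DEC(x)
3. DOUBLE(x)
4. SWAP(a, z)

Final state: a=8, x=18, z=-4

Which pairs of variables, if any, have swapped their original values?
(a, z)

Comparing initial and final values:
a: -4 → 8
z: 8 → -4
x: 10 → 18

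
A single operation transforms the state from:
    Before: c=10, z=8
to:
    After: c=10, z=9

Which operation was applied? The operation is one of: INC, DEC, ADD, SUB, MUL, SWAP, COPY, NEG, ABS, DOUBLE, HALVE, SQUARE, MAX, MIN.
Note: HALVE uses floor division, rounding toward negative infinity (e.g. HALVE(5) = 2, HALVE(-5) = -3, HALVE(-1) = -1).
INC(z)

Analyzing the change:
Before: c=10, z=8
After: c=10, z=9
Variable z changed from 8 to 9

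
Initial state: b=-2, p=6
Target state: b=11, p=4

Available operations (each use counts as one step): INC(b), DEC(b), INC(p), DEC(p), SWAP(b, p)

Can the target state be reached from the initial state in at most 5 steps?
No

The target state cannot be reached within 5 steps.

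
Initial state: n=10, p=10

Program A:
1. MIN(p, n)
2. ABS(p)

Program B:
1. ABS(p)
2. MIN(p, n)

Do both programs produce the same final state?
Yes

Program A final state: n=10, p=10
Program B final state: n=10, p=10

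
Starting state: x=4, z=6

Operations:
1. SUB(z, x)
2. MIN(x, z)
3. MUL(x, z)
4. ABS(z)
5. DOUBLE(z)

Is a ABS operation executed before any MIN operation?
No

First ABS: step 4
First MIN: step 2
Since 4 > 2, MIN comes first.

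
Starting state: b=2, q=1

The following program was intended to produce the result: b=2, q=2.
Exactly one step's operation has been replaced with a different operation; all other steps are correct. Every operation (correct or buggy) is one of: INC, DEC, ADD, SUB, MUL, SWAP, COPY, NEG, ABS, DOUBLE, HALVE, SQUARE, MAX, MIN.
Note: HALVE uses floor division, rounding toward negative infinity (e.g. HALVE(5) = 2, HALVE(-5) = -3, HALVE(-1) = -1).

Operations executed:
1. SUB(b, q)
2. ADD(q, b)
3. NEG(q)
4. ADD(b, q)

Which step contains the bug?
Step 3

Trace with buggy code:
Initial: b=2, q=1
After step 1: b=1, q=1
After step 2: b=1, q=2
After step 3: b=1, q=-2
After step 4: b=-1, q=-2
Actual final b=-1, q=-2 ≠ expected b=2, q=2.
Step 3 is the only position where a single-operation replacement can produce the expected result.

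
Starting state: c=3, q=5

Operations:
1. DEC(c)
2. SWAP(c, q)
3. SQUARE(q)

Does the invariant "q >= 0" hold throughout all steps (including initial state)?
Yes

The invariant holds at every step.

State at each step:
Initial: c=3, q=5
After step 1: c=2, q=5
After step 2: c=5, q=2
After step 3: c=5, q=4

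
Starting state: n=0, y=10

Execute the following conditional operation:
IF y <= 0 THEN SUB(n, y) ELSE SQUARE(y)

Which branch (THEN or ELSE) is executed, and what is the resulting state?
Branch: ELSE, Final state: n=0, y=100

Evaluating condition: y <= 0
y = 10
Condition is False, so ELSE branch executes
After SQUARE(y): n=0, y=100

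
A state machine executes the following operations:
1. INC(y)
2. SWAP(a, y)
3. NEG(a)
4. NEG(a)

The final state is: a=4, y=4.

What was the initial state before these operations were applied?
a=4, y=3

Working backwards:
Final state: a=4, y=4
Before step 4 (NEG(a)): a=-4, y=4
Before step 3 (NEG(a)): a=4, y=4
Before step 2 (SWAP(a, y)): a=4, y=4
Before step 1 (INC(y)): a=4, y=3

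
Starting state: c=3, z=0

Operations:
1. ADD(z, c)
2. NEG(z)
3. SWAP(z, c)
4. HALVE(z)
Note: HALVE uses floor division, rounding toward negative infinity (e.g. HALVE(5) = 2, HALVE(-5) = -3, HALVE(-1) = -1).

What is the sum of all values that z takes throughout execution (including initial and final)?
4

Values of z at each step:
Initial: z = 0
After step 1: z = 3
After step 2: z = -3
After step 3: z = 3
After step 4: z = 1
Sum = 0 + 3 + -3 + 3 + 1 = 4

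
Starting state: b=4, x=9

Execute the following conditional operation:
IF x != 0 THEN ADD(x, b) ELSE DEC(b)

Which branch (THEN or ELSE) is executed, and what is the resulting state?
Branch: THEN, Final state: b=4, x=13

Evaluating condition: x != 0
x = 9
Condition is True, so THEN branch executes
After ADD(x, b): b=4, x=13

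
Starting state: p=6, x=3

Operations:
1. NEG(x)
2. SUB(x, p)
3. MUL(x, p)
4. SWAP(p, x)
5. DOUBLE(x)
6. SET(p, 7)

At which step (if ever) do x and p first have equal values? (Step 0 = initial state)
Never

x and p never become equal during execution.

Comparing values at each step:
Initial: x=3, p=6
After step 1: x=-3, p=6
After step 2: x=-9, p=6
After step 3: x=-54, p=6
After step 4: x=6, p=-54
After step 5: x=12, p=-54
After step 6: x=12, p=7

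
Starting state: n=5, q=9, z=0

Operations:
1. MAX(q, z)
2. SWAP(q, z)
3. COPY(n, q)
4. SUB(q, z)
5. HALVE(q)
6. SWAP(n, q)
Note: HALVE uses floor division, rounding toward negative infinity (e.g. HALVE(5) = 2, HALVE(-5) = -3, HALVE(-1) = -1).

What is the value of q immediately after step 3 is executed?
q = 0

Tracing q through execution:
Initial: q = 9
After step 1 (MAX(q, z)): q = 9
After step 2 (SWAP(q, z)): q = 0
After step 3 (COPY(n, q)): q = 0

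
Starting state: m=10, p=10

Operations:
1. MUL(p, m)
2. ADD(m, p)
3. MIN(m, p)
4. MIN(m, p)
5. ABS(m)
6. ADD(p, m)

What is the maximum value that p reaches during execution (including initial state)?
200

Values of p at each step:
Initial: p = 10
After step 1: p = 100
After step 2: p = 100
After step 3: p = 100
After step 4: p = 100
After step 5: p = 100
After step 6: p = 200 ← maximum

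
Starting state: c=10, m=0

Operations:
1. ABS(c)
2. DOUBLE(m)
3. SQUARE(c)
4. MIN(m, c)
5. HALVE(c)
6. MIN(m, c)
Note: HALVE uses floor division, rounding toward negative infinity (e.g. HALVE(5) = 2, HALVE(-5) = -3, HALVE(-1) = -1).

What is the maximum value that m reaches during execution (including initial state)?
0

Values of m at each step:
Initial: m = 0 ← maximum
After step 1: m = 0
After step 2: m = 0
After step 3: m = 0
After step 4: m = 0
After step 5: m = 0
After step 6: m = 0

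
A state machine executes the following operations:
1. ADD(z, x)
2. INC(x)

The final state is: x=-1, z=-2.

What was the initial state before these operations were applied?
x=-2, z=0

Working backwards:
Final state: x=-1, z=-2
Before step 2 (INC(x)): x=-2, z=-2
Before step 1 (ADD(z, x)): x=-2, z=0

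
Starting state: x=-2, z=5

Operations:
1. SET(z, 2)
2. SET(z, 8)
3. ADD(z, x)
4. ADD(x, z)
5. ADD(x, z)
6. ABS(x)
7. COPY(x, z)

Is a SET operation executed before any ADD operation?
Yes

First SET: step 1
First ADD: step 3
Since 1 < 3, SET comes first.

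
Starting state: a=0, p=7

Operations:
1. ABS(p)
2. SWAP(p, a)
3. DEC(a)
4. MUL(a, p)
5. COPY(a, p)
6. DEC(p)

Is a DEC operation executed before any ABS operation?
No

First DEC: step 3
First ABS: step 1
Since 3 > 1, ABS comes first.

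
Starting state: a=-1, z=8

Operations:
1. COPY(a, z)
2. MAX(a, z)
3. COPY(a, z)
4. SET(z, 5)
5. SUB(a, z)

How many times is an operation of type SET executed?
1

Counting SET operations:
Step 4: SET(z, 5) ← SET
Total: 1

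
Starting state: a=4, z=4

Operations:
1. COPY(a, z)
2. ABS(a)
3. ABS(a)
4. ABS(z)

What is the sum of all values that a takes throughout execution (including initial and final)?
20

Values of a at each step:
Initial: a = 4
After step 1: a = 4
After step 2: a = 4
After step 3: a = 4
After step 4: a = 4
Sum = 4 + 4 + 4 + 4 + 4 = 20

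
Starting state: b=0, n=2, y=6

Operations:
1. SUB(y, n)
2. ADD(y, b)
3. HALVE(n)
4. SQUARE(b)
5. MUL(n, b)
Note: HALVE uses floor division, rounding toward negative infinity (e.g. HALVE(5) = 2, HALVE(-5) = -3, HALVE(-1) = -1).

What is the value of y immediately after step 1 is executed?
y = 4

Tracing y through execution:
Initial: y = 6
After step 1 (SUB(y, n)): y = 4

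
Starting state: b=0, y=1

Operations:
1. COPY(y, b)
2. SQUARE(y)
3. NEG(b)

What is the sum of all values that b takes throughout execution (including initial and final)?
0

Values of b at each step:
Initial: b = 0
After step 1: b = 0
After step 2: b = 0
After step 3: b = 0
Sum = 0 + 0 + 0 + 0 = 0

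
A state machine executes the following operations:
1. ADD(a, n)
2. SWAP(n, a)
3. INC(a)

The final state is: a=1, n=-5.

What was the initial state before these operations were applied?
a=-5, n=0

Working backwards:
Final state: a=1, n=-5
Before step 3 (INC(a)): a=0, n=-5
Before step 2 (SWAP(n, a)): a=-5, n=0
Before step 1 (ADD(a, n)): a=-5, n=0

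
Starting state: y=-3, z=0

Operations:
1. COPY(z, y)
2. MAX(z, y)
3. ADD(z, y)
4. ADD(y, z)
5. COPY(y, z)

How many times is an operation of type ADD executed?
2

Counting ADD operations:
Step 3: ADD(z, y) ← ADD
Step 4: ADD(y, z) ← ADD
Total: 2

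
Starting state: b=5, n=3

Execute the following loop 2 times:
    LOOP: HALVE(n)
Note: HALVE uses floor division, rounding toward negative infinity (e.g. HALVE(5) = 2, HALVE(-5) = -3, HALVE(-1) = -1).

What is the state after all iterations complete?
b=5, n=0

Iteration trace:
Start: b=5, n=3
After iteration 1: b=5, n=1
After iteration 2: b=5, n=0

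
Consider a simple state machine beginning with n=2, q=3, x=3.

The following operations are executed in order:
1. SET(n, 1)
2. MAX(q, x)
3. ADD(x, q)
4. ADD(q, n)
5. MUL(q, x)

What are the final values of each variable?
{n: 1, q: 24, x: 6}

Step-by-step execution:
Initial: n=2, q=3, x=3
After step 1 (SET(n, 1)): n=1, q=3, x=3
After step 2 (MAX(q, x)): n=1, q=3, x=3
After step 3 (ADD(x, q)): n=1, q=3, x=6
After step 4 (ADD(q, n)): n=1, q=4, x=6
After step 5 (MUL(q, x)): n=1, q=24, x=6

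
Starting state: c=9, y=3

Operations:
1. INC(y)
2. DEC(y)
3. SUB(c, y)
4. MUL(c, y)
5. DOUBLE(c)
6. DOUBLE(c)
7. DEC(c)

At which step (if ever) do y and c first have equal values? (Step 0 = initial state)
Never

y and c never become equal during execution.

Comparing values at each step:
Initial: y=3, c=9
After step 1: y=4, c=9
After step 2: y=3, c=9
After step 3: y=3, c=6
After step 4: y=3, c=18
After step 5: y=3, c=36
After step 6: y=3, c=72
After step 7: y=3, c=71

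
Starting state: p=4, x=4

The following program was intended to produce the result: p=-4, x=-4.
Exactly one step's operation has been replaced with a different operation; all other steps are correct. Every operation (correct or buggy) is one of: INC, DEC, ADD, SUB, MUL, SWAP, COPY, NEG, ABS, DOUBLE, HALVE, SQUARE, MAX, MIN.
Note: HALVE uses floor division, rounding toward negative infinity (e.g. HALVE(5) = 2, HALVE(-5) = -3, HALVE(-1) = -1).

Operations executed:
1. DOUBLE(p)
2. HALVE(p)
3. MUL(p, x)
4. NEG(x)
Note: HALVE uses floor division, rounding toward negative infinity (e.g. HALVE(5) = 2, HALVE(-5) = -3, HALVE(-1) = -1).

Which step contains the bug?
Step 3

Trace with buggy code:
Initial: p=4, x=4
After step 1: p=8, x=4
After step 2: p=4, x=4
After step 3: p=16, x=4
After step 4: p=16, x=-4
Actual final p=16, x=-4 ≠ expected p=-4, x=-4.
Step 3 is the only position where a single-operation replacement can produce the expected result.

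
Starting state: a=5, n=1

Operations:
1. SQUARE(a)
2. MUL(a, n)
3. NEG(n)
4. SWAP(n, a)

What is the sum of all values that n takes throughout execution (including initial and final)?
27

Values of n at each step:
Initial: n = 1
After step 1: n = 1
After step 2: n = 1
After step 3: n = -1
After step 4: n = 25
Sum = 1 + 1 + 1 + -1 + 25 = 27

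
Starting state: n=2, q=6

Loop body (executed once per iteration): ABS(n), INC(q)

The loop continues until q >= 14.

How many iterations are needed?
8

Tracing iterations:
Initial: n=2, q=6
After iteration 1: n=2, q=7
After iteration 2: n=2, q=8
After iteration 3: n=2, q=9
After iteration 4: n=2, q=10
After iteration 5: n=2, q=11
After iteration 6: n=2, q=12
After iteration 7: n=2, q=13
After iteration 8: n=2, q=14
q >= 14 now holds, so the loop exits after 8 iterations.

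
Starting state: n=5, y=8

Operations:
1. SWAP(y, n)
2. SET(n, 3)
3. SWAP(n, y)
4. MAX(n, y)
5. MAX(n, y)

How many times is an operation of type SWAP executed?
2

Counting SWAP operations:
Step 1: SWAP(y, n) ← SWAP
Step 3: SWAP(n, y) ← SWAP
Total: 2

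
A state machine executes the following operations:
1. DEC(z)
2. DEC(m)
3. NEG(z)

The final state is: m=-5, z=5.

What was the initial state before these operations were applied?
m=-4, z=-4

Working backwards:
Final state: m=-5, z=5
Before step 3 (NEG(z)): m=-5, z=-5
Before step 2 (DEC(m)): m=-4, z=-5
Before step 1 (DEC(z)): m=-4, z=-4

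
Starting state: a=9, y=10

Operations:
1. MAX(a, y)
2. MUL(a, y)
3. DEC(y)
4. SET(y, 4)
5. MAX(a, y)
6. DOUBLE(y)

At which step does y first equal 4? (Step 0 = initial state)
Step 4

Tracing y:
Initial: y = 10
After step 1: y = 10
After step 2: y = 10
After step 3: y = 9
After step 4: y = 4 ← first occurrence
After step 5: y = 4
After step 6: y = 8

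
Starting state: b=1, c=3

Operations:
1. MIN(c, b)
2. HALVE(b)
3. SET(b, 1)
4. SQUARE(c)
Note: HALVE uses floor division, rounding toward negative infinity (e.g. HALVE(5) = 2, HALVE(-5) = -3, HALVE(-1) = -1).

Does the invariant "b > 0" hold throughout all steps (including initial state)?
No, violated after step 2

The invariant is violated after step 2.

State at each step:
Initial: b=1, c=3
After step 1: b=1, c=1
After step 2: b=0, c=1
After step 3: b=1, c=1
After step 4: b=1, c=1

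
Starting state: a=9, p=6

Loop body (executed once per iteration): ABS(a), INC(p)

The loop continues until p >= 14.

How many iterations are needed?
8

Tracing iterations:
Initial: a=9, p=6
After iteration 1: a=9, p=7
After iteration 2: a=9, p=8
After iteration 3: a=9, p=9
After iteration 4: a=9, p=10
After iteration 5: a=9, p=11
After iteration 6: a=9, p=12
After iteration 7: a=9, p=13
After iteration 8: a=9, p=14
p >= 14 now holds, so the loop exits after 8 iterations.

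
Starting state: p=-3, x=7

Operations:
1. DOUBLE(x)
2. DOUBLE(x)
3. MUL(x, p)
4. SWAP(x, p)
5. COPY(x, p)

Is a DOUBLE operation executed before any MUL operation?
Yes

First DOUBLE: step 1
First MUL: step 3
Since 1 < 3, DOUBLE comes first.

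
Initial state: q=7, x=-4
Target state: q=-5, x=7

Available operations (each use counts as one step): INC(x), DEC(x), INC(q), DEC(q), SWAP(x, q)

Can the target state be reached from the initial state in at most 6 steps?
Yes

Path (2 steps): DEC(x) → SWAP(x, q)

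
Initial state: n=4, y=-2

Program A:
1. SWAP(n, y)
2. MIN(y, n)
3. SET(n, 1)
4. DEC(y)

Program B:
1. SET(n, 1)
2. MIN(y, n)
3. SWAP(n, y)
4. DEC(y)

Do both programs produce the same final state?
No

Program A final state: n=1, y=-3
Program B final state: n=-2, y=0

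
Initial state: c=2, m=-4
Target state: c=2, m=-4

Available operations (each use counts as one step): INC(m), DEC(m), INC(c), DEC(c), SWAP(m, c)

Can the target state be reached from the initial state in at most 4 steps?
Yes

Path (0 steps): 0 steps (already at target)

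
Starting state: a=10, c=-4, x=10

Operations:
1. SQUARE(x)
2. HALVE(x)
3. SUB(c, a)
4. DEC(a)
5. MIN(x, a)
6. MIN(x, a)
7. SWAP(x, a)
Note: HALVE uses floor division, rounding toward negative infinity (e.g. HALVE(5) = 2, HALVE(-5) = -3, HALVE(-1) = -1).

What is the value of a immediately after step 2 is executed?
a = 10

Tracing a through execution:
Initial: a = 10
After step 1 (SQUARE(x)): a = 10
After step 2 (HALVE(x)): a = 10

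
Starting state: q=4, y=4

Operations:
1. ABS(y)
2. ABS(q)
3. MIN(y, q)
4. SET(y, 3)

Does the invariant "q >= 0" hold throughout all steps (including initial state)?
Yes

The invariant holds at every step.

State at each step:
Initial: q=4, y=4
After step 1: q=4, y=4
After step 2: q=4, y=4
After step 3: q=4, y=4
After step 4: q=4, y=3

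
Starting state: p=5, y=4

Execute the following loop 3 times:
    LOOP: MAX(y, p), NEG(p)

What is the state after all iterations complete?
p=-5, y=5

Iteration trace:
Start: p=5, y=4
After iteration 1: p=-5, y=5
After iteration 2: p=5, y=5
After iteration 3: p=-5, y=5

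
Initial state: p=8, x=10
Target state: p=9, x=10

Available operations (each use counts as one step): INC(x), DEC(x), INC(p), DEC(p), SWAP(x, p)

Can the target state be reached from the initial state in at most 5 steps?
Yes

Path (1 step): INC(p)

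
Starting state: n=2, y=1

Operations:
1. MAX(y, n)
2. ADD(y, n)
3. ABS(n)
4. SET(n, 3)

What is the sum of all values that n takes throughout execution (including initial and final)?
11

Values of n at each step:
Initial: n = 2
After step 1: n = 2
After step 2: n = 2
After step 3: n = 2
After step 4: n = 3
Sum = 2 + 2 + 2 + 2 + 3 = 11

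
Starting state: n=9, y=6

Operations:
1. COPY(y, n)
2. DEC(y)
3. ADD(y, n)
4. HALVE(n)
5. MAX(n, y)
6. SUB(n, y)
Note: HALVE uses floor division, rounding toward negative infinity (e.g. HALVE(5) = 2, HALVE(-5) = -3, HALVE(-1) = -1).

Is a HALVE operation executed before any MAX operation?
Yes

First HALVE: step 4
First MAX: step 5
Since 4 < 5, HALVE comes first.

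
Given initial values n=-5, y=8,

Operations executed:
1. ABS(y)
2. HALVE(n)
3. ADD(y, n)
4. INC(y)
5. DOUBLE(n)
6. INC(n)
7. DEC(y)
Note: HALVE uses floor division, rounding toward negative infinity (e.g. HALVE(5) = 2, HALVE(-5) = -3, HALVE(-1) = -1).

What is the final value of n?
n = -5

Tracing execution:
Step 1: ABS(y) → n = -5
Step 2: HALVE(n) → n = -3
Step 3: ADD(y, n) → n = -3
Step 4: INC(y) → n = -3
Step 5: DOUBLE(n) → n = -6
Step 6: INC(n) → n = -5
Step 7: DEC(y) → n = -5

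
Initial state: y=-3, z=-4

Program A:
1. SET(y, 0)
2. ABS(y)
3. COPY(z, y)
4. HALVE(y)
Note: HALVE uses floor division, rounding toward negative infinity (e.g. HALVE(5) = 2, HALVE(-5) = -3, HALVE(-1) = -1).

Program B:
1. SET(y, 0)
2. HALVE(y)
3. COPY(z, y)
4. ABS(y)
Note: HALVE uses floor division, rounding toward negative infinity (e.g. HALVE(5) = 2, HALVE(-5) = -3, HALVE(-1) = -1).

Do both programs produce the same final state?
Yes

Program A final state: y=0, z=0
Program B final state: y=0, z=0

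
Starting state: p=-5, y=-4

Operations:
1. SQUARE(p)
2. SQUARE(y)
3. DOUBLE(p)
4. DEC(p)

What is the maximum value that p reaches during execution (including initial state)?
50

Values of p at each step:
Initial: p = -5
After step 1: p = 25
After step 2: p = 25
After step 3: p = 50 ← maximum
After step 4: p = 49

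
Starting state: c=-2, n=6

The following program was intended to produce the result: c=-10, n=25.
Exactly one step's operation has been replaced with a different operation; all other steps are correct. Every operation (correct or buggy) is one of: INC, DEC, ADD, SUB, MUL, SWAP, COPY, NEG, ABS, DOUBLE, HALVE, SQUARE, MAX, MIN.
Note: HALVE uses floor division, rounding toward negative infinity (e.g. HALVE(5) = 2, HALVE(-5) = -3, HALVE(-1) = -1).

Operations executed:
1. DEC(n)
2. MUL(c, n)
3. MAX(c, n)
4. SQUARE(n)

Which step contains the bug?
Step 3

Trace with buggy code:
Initial: c=-2, n=6
After step 1: c=-2, n=5
After step 2: c=-10, n=5
After step 3: c=5, n=5
After step 4: c=5, n=25
Actual final c=5, n=25 ≠ expected c=-10, n=25.
Step 3 is the only position where a single-operation replacement can produce the expected result.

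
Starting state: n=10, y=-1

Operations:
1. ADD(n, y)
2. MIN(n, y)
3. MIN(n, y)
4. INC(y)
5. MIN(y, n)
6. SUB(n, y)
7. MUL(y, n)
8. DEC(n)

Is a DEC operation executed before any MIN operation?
No

First DEC: step 8
First MIN: step 2
Since 8 > 2, MIN comes first.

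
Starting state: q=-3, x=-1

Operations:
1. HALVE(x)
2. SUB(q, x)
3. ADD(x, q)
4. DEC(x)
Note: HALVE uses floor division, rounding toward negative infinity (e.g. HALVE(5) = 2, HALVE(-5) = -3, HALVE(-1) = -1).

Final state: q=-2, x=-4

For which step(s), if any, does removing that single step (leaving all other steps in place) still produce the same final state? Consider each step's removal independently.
Step(s) 1

Testing removal of each single step:
Without step 1: final = q=-2, x=-4 (same)
Without step 2: final = q=-3, x=-5 (different)
Without step 3: final = q=-2, x=-2 (different)
Without step 4: final = q=-2, x=-3 (different)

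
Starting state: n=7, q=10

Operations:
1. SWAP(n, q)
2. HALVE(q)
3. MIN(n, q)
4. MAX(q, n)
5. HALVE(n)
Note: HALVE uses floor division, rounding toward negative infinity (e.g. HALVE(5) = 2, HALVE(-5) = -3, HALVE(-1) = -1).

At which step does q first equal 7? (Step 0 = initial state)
Step 1

Tracing q:
Initial: q = 10
After step 1: q = 7 ← first occurrence
After step 2: q = 3
After step 3: q = 3
After step 4: q = 3
After step 5: q = 3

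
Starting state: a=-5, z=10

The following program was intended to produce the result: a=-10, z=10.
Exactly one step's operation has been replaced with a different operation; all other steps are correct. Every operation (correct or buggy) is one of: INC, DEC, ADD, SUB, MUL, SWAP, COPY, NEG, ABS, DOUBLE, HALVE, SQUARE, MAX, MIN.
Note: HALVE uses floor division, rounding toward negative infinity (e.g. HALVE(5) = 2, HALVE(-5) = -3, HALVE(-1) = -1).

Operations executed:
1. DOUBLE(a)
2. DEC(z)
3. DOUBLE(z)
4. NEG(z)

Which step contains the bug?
Step 3

Trace with buggy code:
Initial: a=-5, z=10
After step 1: a=-10, z=10
After step 2: a=-10, z=9
After step 3: a=-10, z=18
After step 4: a=-10, z=-18
Actual final a=-10, z=-18 ≠ expected a=-10, z=10.
Step 3 is the only position where a single-operation replacement can produce the expected result.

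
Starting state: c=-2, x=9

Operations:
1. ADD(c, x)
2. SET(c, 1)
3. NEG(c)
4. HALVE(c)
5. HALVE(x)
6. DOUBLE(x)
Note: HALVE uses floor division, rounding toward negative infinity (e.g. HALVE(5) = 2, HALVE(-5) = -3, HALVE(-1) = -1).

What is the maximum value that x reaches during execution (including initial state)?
9

Values of x at each step:
Initial: x = 9 ← maximum
After step 1: x = 9
After step 2: x = 9
After step 3: x = 9
After step 4: x = 9
After step 5: x = 4
After step 6: x = 8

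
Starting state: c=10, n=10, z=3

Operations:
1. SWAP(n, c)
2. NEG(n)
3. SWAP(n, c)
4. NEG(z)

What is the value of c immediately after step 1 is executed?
c = 10

Tracing c through execution:
Initial: c = 10
After step 1 (SWAP(n, c)): c = 10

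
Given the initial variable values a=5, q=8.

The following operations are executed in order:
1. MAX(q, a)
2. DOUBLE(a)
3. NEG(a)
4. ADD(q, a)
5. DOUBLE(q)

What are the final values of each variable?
{a: -10, q: -4}

Step-by-step execution:
Initial: a=5, q=8
After step 1 (MAX(q, a)): a=5, q=8
After step 2 (DOUBLE(a)): a=10, q=8
After step 3 (NEG(a)): a=-10, q=8
After step 4 (ADD(q, a)): a=-10, q=-2
After step 5 (DOUBLE(q)): a=-10, q=-4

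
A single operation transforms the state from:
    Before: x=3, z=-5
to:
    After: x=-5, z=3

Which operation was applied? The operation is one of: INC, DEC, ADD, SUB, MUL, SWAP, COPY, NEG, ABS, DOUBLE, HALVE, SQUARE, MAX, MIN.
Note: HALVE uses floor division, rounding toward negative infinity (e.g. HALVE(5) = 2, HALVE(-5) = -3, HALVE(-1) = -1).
SWAP(x, z)

Analyzing the change:
Before: x=3, z=-5
After: x=-5, z=3
Variable x changed from 3 to -5
Variable z changed from -5 to 3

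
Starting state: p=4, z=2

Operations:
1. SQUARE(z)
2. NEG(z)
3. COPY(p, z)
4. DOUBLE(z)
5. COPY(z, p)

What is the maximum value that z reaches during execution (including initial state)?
4

Values of z at each step:
Initial: z = 2
After step 1: z = 4 ← maximum
After step 2: z = -4
After step 3: z = -4
After step 4: z = -8
After step 5: z = -4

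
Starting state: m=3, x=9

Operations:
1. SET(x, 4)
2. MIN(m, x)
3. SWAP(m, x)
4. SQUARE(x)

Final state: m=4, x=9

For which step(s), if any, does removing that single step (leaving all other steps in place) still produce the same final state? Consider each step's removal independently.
Step(s) 2

Testing removal of each single step:
Without step 1: final = m=9, x=9 (different)
Without step 2: final = m=4, x=9 (same)
Without step 3: final = m=3, x=16 (different)
Without step 4: final = m=4, x=3 (different)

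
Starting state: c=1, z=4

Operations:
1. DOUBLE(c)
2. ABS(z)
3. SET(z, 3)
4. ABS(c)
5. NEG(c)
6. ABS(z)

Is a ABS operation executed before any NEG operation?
Yes

First ABS: step 2
First NEG: step 5
Since 2 < 5, ABS comes first.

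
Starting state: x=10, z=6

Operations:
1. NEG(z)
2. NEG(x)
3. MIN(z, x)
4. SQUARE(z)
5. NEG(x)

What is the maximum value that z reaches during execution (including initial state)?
100

Values of z at each step:
Initial: z = 6
After step 1: z = -6
After step 2: z = -6
After step 3: z = -10
After step 4: z = 100 ← maximum
After step 5: z = 100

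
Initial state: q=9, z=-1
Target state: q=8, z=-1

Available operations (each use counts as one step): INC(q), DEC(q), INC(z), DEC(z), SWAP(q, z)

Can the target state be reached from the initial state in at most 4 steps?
Yes

Path (1 step): DEC(q)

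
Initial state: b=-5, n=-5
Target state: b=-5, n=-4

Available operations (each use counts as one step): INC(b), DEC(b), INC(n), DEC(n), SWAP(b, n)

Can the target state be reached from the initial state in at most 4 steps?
Yes

Path (1 step): INC(n)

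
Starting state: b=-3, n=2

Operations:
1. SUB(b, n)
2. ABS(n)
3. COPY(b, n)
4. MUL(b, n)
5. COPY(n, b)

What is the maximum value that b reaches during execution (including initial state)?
4

Values of b at each step:
Initial: b = -3
After step 1: b = -5
After step 2: b = -5
After step 3: b = 2
After step 4: b = 4 ← maximum
After step 5: b = 4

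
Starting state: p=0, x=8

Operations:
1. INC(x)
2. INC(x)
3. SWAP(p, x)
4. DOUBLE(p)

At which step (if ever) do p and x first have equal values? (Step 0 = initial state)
Never

p and x never become equal during execution.

Comparing values at each step:
Initial: p=0, x=8
After step 1: p=0, x=9
After step 2: p=0, x=10
After step 3: p=10, x=0
After step 4: p=20, x=0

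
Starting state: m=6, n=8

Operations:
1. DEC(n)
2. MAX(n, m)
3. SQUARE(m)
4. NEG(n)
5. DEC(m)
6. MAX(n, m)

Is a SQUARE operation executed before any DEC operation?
No

First SQUARE: step 3
First DEC: step 1
Since 3 > 1, DEC comes first.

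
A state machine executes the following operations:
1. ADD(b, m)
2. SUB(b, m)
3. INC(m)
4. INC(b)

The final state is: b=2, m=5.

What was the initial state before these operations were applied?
b=1, m=4

Working backwards:
Final state: b=2, m=5
Before step 4 (INC(b)): b=1, m=5
Before step 3 (INC(m)): b=1, m=4
Before step 2 (SUB(b, m)): b=5, m=4
Before step 1 (ADD(b, m)): b=1, m=4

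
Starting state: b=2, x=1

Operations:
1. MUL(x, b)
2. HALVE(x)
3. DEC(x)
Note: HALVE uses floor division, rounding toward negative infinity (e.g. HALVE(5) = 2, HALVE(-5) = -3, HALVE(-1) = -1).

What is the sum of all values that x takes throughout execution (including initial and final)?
4

Values of x at each step:
Initial: x = 1
After step 1: x = 2
After step 2: x = 1
After step 3: x = 0
Sum = 1 + 2 + 1 + 0 = 4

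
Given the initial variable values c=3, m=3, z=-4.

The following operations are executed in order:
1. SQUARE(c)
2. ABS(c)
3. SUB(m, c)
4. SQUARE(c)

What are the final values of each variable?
{c: 81, m: -6, z: -4}

Step-by-step execution:
Initial: c=3, m=3, z=-4
After step 1 (SQUARE(c)): c=9, m=3, z=-4
After step 2 (ABS(c)): c=9, m=3, z=-4
After step 3 (SUB(m, c)): c=9, m=-6, z=-4
After step 4 (SQUARE(c)): c=81, m=-6, z=-4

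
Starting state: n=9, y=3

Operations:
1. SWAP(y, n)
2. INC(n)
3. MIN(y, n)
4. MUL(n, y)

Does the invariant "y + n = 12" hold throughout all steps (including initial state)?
No, violated after step 2

The invariant is violated after step 2.

State at each step:
Initial: n=9, y=3
After step 1: n=3, y=9
After step 2: n=4, y=9
After step 3: n=4, y=4
After step 4: n=16, y=4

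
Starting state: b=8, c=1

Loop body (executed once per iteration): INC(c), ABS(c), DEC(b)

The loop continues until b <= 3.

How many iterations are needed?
5

Tracing iterations:
Initial: b=8, c=1
After iteration 1: b=7, c=2
After iteration 2: b=6, c=3
After iteration 3: b=5, c=4
After iteration 4: b=4, c=5
After iteration 5: b=3, c=6
b <= 3 now holds, so the loop exits after 5 iterations.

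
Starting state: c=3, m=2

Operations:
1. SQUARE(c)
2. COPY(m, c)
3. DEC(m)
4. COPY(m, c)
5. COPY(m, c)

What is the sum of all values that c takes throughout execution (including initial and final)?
48

Values of c at each step:
Initial: c = 3
After step 1: c = 9
After step 2: c = 9
After step 3: c = 9
After step 4: c = 9
After step 5: c = 9
Sum = 3 + 9 + 9 + 9 + 9 + 9 = 48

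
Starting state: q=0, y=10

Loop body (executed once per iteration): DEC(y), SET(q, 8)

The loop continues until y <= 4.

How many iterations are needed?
6

Tracing iterations:
Initial: q=0, y=10
After iteration 1: q=8, y=9
After iteration 2: q=8, y=8
After iteration 3: q=8, y=7
After iteration 4: q=8, y=6
After iteration 5: q=8, y=5
After iteration 6: q=8, y=4
y <= 4 now holds, so the loop exits after 6 iterations.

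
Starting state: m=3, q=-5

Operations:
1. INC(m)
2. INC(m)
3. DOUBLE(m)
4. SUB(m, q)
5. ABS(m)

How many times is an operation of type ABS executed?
1

Counting ABS operations:
Step 5: ABS(m) ← ABS
Total: 1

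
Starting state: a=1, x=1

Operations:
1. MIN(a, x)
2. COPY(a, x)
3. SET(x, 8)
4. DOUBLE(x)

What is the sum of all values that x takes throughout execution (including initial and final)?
27

Values of x at each step:
Initial: x = 1
After step 1: x = 1
After step 2: x = 1
After step 3: x = 8
After step 4: x = 16
Sum = 1 + 1 + 1 + 8 + 16 = 27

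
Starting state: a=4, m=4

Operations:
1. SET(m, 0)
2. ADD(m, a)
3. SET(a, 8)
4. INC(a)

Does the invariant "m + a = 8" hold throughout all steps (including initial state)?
No, violated after step 1

The invariant is violated after step 1.

State at each step:
Initial: a=4, m=4
After step 1: a=4, m=0
After step 2: a=4, m=4
After step 3: a=8, m=4
After step 4: a=9, m=4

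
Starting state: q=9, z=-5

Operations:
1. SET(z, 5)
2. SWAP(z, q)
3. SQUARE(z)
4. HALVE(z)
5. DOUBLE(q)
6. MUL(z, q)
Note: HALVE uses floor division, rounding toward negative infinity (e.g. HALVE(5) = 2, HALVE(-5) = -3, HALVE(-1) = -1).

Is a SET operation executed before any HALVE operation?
Yes

First SET: step 1
First HALVE: step 4
Since 1 < 4, SET comes first.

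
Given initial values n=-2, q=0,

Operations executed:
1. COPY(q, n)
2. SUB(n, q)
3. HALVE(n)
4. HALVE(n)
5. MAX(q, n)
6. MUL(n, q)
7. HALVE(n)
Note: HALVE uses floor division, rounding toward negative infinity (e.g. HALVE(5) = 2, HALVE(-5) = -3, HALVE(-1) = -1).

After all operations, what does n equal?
n = 0

Tracing execution:
Step 1: COPY(q, n) → n = -2
Step 2: SUB(n, q) → n = 0
Step 3: HALVE(n) → n = 0
Step 4: HALVE(n) → n = 0
Step 5: MAX(q, n) → n = 0
Step 6: MUL(n, q) → n = 0
Step 7: HALVE(n) → n = 0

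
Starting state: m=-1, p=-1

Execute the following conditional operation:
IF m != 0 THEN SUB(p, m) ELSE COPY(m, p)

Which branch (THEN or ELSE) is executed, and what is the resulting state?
Branch: THEN, Final state: m=-1, p=0

Evaluating condition: m != 0
m = -1
Condition is True, so THEN branch executes
After SUB(p, m): m=-1, p=0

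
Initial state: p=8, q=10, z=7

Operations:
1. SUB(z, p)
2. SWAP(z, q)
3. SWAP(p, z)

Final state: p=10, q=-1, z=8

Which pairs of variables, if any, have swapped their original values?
None

Comparing initial and final values:
p: 8 → 10
z: 7 → 8
q: 10 → -1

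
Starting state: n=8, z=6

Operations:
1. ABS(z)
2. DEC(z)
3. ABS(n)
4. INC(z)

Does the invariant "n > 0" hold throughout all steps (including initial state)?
Yes

The invariant holds at every step.

State at each step:
Initial: n=8, z=6
After step 1: n=8, z=6
After step 2: n=8, z=5
After step 3: n=8, z=5
After step 4: n=8, z=6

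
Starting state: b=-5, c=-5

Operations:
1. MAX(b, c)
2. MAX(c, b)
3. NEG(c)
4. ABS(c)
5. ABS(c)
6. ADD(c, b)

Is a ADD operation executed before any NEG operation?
No

First ADD: step 6
First NEG: step 3
Since 6 > 3, NEG comes first.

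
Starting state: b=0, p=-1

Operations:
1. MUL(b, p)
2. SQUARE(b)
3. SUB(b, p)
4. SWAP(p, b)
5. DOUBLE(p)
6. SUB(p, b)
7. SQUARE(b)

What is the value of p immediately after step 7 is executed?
p = 3

Tracing p through execution:
Initial: p = -1
After step 1 (MUL(b, p)): p = -1
After step 2 (SQUARE(b)): p = -1
After step 3 (SUB(b, p)): p = -1
After step 4 (SWAP(p, b)): p = 1
After step 5 (DOUBLE(p)): p = 2
After step 6 (SUB(p, b)): p = 3
After step 7 (SQUARE(b)): p = 3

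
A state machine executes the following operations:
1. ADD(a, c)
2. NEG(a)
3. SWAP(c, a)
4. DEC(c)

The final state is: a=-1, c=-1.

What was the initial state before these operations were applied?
a=1, c=-1

Working backwards:
Final state: a=-1, c=-1
Before step 4 (DEC(c)): a=-1, c=0
Before step 3 (SWAP(c, a)): a=0, c=-1
Before step 2 (NEG(a)): a=0, c=-1
Before step 1 (ADD(a, c)): a=1, c=-1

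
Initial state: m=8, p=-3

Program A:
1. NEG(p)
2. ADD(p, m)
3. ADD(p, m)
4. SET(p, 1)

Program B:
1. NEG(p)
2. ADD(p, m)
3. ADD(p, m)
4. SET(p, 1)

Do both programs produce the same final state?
Yes

Program A final state: m=8, p=1
Program B final state: m=8, p=1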